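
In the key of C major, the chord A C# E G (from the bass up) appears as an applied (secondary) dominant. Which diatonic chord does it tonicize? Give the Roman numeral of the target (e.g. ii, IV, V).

The chord is a dominant seventh chord on A.
A dominant resolves down a perfect fifth: A → D. In C major, D is scale degree 2, i.e. ii.

ii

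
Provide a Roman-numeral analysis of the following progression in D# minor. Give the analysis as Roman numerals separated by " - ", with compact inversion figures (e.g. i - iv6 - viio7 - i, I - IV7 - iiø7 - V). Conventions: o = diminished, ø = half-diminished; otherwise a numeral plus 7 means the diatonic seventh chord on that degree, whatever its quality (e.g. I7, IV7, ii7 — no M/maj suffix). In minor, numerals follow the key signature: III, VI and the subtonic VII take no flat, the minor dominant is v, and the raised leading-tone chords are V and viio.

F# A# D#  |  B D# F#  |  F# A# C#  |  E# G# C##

i6 - VI - III - viio6

F#-A#-D# has root D#, degree 1 in D# minor, so i6.
B-D#-F# has root B, degree 6 in D# minor, so VI.
F#-A#-C# has root F#, degree 3 in D# minor, so III.
E#-G#-C##: diminished triad on C## = scale degree 7 → viio6.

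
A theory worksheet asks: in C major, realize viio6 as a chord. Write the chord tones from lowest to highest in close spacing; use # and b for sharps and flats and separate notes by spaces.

In C major, the leading tone is B, and the diatonic chord built there is a diminished triad.
Stacking thirds from B gives B-D-F.
With the 6 figure the chord is in first inversion; from the bass D upward in close position it reads D-F-B.

D F B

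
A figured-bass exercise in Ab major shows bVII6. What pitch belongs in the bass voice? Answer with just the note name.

Bb

bVII in Ab major has root Gb; the chord is Gb-Bb-Db.
The figure 6 means first inversion — the third is in the bass.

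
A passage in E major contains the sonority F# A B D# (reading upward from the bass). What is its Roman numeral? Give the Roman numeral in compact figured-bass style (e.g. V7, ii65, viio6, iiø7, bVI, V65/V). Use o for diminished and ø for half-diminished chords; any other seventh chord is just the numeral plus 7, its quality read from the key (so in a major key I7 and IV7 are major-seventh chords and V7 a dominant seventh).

The pitches B-D#-F#-A form a dominant seventh chord rooted on B.
B is scale degree 5 in E major, and a dominant seventh chord on that degree is written V7.
With F# in the bass the chord is in second inversion, so the figured bass is 43.

V43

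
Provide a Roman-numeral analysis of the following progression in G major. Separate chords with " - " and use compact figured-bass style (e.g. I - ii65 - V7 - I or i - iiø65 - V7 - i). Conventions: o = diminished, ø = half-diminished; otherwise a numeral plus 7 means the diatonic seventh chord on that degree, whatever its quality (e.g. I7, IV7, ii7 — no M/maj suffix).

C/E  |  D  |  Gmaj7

IV6 - V - I7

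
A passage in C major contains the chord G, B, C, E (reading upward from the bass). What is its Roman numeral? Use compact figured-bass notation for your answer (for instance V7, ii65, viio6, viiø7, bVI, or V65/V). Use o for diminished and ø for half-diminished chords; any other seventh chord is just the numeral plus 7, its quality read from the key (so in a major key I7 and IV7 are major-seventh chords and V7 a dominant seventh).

The pitches C-E-G-B form a major seventh chord rooted on C.
C is scale degree 1 in C major, and a major seventh chord on that degree is written I7.
With G in the bass the chord is in second inversion, so the figured bass is 43.

I43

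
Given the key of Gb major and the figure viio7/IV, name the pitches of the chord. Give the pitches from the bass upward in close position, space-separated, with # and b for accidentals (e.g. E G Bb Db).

viio7/IV is a secondary leading-tone chord. The target IV is Cb in Gb major; the applied chord is rooted a semitone below, on Bb.
Building a fully diminished seventh chord on Bb gives Bb-Db-Fb-Abb.

Bb Db Fb Abb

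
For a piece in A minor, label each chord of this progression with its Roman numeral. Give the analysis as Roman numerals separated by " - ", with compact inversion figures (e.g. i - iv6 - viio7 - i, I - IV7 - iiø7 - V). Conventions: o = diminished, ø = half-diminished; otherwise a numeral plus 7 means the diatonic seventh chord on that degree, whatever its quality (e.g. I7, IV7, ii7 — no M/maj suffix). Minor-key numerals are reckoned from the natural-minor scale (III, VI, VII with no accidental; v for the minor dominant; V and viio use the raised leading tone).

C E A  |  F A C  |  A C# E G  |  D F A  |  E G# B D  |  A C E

i6 - VI - V7/iv - iv - V7 - i

C-E-A has root A, degree 1 in A minor, so i6.
F-A-C has root F, degree 6 in A minor, so VI.
A-C#-E-G: chromatic; A is V of iv, so V7/iv.
D-F-A: root D is the subdominant; minor triad there is iv.
E-G#-B-D: root E is the dominant; dominant seventh chord there is V7.
A-C-E has root A, degree 1 in A minor, so i.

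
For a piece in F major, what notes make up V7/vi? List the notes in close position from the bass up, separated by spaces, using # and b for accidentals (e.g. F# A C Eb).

V7/vi is a secondary dominant — the dominant seventh of vi. vi in F major is D, so the applied chord's root is A, a perfect fifth above.
Building a dominant seventh chord on A gives A-C#-E-G.

A C# E G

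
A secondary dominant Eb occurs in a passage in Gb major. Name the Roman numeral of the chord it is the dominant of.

ii

The chord is a major triad on Eb.
A dominant resolves down a perfect fifth: Eb → Ab. In Gb major, Ab is scale degree 2, i.e. ii.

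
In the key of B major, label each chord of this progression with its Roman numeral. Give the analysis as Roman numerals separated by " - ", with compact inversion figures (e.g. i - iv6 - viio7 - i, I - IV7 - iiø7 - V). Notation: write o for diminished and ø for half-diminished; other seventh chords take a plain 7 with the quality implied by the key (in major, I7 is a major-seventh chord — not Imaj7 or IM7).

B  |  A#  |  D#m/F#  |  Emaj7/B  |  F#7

I - V/iii - iii6 - IV43 - V7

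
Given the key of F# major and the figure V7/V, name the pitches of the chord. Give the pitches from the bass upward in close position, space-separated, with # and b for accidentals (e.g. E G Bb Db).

The slash means an applied dominant: we want the dominant of V. In F# major, V is C# major, and its dominant is built on G#.
Building a dominant seventh chord on G# gives G#-B#-D#-F#.

G# B# D# F#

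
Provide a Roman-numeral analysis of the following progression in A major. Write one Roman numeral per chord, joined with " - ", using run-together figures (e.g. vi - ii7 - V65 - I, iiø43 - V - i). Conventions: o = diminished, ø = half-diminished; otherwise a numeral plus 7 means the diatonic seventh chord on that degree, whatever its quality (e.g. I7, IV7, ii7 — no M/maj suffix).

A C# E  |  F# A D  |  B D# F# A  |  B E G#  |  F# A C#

A-C#-E: root A is the tonic; major triad there is I.
F#-A-D has root D, degree 4 in A major, so IV6.
B-D#-F#-A is the secondary dominant of V (dominant seventh chord on B): V7/V.
B-E-G# has root E, degree 5 in A major, so V64.
F#-A-C# has root F#, degree 6 in A major, so vi.

I - IV6 - V7/V - V64 - vi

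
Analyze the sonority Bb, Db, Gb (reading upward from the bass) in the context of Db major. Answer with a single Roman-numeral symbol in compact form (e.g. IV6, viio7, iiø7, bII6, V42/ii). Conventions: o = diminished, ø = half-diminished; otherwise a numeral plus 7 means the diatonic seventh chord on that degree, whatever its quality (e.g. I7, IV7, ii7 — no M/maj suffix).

IV6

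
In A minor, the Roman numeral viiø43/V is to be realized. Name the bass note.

A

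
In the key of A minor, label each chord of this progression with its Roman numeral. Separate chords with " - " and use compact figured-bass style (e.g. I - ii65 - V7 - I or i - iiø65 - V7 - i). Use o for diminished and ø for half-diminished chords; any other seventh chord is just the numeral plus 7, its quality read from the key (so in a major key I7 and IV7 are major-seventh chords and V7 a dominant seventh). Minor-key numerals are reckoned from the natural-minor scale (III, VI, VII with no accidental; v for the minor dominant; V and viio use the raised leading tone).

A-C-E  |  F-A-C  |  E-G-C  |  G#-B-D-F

i - VI - III6 - viio7

A-C-E has root A, degree 1 in A minor, so i.
F-A-C: major triad on F = scale degree 6 → VI.
E-G-C: root C is the mediant; major triad there is III6.
G#-B-D-F: fully diminished seventh chord on G# = scale degree 7 → viio7.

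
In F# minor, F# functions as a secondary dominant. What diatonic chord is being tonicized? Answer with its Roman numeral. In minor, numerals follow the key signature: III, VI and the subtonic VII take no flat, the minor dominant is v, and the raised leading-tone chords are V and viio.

iv

The chord is a major triad on F#.
A dominant resolves down a perfect fifth: F# → B. In F# minor, B is scale degree 4, i.e. iv.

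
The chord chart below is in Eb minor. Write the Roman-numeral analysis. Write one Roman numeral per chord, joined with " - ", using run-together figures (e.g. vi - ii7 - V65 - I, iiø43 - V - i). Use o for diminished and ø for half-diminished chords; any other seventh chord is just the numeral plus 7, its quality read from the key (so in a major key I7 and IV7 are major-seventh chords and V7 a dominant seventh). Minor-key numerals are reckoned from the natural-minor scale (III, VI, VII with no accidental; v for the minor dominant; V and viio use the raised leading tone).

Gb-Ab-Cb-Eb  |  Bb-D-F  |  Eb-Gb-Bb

Gb-Ab-Cb-Eb: root Ab is the subdominant; minor seventh chord there is iv42.
Bb-D-F: major triad on Bb = scale degree 5 → V.
Eb-Gb-Bb has root Eb, degree 1 in Eb minor, so i.

iv42 - V - i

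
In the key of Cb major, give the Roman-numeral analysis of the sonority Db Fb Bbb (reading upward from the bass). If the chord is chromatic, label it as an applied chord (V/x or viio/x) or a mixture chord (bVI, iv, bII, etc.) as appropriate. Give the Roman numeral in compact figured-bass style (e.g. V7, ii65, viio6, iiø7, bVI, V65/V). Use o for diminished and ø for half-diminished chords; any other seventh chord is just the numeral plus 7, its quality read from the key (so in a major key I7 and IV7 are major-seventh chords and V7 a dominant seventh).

The pitches Bbb-Db-Fb form a major triad rooted on Bbb.
Bbb is the lowered seventh degree of Cb major (diatonic 7 would be Bb). This is a major triad on the lowered seventh degree (the subtonic), borrowed from the parallel minor.
With Db in the bass the chord is in first inversion, so the figured bass is 6.

bVII6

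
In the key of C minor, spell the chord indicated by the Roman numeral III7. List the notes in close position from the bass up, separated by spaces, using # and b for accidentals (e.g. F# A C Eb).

Eb G Bb D

The numeral's case and figure indicate a major seventh chord. In C minor its root, the mediant, is Eb.
Stacking thirds from Eb gives Eb-G-Bb-D.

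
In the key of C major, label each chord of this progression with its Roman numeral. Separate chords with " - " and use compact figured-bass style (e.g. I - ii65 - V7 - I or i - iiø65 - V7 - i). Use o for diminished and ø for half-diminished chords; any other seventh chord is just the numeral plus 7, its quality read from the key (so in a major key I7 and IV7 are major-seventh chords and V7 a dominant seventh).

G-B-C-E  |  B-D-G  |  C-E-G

G-B-C-E: root C is the tonic; major seventh chord there is I43.
B-D-G has root G, degree 5 in C major, so V6.
C-E-G has root C, degree 1 in C major, so I.

I43 - V6 - I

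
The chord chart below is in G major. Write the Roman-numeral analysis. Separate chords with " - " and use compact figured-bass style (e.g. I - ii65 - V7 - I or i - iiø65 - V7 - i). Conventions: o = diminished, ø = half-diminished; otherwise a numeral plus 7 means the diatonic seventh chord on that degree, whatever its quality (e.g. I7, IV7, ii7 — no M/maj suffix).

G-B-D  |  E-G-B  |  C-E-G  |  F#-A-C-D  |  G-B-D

I - vi - IV - V65 - I

G-B-D has root G, degree 1 in G major, so I.
E-G-B: minor triad on E = scale degree 6 → vi.
C-E-G: root C is the subdominant; major triad there is IV.
F#-A-C-D: dominant seventh chord on D = scale degree 5 → V65.
G-B-D: root G is the tonic; major triad there is I.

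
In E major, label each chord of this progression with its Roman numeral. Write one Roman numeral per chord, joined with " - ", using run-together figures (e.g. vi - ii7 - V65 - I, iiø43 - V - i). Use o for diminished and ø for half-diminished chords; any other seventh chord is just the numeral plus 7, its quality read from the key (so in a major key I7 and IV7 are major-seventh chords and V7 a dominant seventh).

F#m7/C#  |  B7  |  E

F#m7/C#: root F# is the supertonic; minor seventh chord there is ii43.
B7 has root B, degree 5 in E major, so V7.
E has root E, degree 1 in E major, so I.

ii43 - V7 - I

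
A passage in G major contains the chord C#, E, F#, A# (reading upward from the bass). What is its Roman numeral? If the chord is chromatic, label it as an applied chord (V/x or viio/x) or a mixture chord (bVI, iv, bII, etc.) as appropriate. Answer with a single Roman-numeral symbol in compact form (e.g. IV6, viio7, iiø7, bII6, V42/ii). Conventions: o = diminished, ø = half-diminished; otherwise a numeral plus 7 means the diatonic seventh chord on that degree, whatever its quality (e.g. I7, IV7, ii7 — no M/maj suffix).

V43/iii

Stacked in thirds the chord is F#-A#-C#-E: a dominant seventh chord on F#.
F# is not a diatonic chord root with this quality in G major, but it lies a perfect fifth above B (iii), so the chord functions as an applied dominant of iii.
With C# in the bass the chord is in second inversion, so the figured bass is 43.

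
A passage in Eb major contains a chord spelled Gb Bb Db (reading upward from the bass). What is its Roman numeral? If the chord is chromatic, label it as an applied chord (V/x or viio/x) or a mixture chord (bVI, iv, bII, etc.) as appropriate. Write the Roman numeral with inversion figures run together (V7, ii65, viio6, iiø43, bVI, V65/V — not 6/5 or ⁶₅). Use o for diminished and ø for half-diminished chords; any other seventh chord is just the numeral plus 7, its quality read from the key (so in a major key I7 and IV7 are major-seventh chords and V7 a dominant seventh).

Stacked in thirds the chord is Gb-Bb-Db: a major triad on Gb.
Gb is the lowered third degree of Eb major (diatonic 3 would be G). This is a major triad on the lowered third degree, borrowed from the parallel minor.

bIII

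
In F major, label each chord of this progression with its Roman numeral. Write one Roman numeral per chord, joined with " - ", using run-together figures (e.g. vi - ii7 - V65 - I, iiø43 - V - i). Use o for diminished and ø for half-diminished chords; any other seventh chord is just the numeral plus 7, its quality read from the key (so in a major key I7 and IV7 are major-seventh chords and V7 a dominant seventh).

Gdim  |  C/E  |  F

iio - V6 - I

Gdim: diminished triad on G — chromatic; iio (borrowed from the parallel minor).
C/E: major triad on C = scale degree 5 → V6.
F has root F, degree 1 in F major, so I.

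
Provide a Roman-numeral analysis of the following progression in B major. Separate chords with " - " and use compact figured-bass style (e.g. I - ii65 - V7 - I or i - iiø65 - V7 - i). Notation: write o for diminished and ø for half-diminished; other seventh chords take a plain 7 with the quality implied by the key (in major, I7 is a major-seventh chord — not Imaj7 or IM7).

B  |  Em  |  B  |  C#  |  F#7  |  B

I - iv - I - V/V - V7 - I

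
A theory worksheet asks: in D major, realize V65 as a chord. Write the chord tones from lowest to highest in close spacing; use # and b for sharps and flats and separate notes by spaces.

C# E G A

In D major, the fifth degree is A, and the diatonic chord built there is a dominant seventh chord.
Stacking thirds from A gives A-C#-E-G.
The figured bass 65 indicates first inversion, placing the third (C#) in the bass: C#-E-G-A.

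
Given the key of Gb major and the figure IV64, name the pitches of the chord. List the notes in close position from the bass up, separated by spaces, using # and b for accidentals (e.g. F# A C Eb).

Gb Cb Eb

The numeral's case and figure indicate a major triad. In Gb major its root, the fourth degree, is Cb.
That chord is spelled Cb-Eb-Gb.
With the 64 figure the chord is in second inversion; from the bass Gb upward in close position it reads Gb-Cb-Eb.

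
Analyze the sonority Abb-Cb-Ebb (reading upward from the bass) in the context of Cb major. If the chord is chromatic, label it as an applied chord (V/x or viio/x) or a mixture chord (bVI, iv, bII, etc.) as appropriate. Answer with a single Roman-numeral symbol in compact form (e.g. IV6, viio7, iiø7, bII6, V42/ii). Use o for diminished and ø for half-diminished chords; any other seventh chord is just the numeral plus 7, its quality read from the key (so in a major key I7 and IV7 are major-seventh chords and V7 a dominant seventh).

bVI

Stacked in thirds the chord is Abb-Cb-Ebb: a major triad on Abb.
Abb is the lowered sixth degree of Cb major (diatonic 6 would be Ab). This is a major triad on the lowered sixth degree, borrowed from the parallel minor.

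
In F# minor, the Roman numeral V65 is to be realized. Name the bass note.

E#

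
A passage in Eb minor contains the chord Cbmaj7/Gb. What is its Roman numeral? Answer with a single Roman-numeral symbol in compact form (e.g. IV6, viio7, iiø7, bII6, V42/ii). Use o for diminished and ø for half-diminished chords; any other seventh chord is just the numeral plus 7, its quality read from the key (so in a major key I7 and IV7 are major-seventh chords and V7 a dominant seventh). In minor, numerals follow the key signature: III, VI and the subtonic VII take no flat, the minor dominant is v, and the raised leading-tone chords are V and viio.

VI43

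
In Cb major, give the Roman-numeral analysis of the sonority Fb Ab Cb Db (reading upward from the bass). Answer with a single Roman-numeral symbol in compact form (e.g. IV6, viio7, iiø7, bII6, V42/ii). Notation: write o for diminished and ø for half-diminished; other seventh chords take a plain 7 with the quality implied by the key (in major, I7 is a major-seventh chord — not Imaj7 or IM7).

Stacked in thirds the chord is Db-Fb-Ab-Cb: a minor seventh chord on Db.
Db is scale degree 2 in Cb major, and a minor seventh chord on that degree is written ii7.
With Fb in the bass the chord is in first inversion, so the figured bass is 65.

ii65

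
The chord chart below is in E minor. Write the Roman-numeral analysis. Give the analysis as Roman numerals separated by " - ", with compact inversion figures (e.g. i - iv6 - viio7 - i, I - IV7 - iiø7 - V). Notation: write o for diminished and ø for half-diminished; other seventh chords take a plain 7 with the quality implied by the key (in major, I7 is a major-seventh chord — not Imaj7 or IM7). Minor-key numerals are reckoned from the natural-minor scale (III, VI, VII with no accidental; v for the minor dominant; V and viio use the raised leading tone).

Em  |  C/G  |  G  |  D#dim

i - VI64 - III - viio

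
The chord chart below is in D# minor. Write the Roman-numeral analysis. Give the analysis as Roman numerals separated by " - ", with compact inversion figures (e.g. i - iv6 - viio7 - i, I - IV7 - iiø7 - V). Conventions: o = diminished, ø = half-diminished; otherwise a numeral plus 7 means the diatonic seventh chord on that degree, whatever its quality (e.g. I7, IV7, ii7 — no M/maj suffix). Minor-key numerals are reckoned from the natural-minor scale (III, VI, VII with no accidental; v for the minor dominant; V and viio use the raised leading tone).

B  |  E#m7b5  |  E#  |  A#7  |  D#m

VI - iiø7 - V/V - V7 - i

B has root B, degree 6 in D# minor, so VI.
E#m7b5: half-diminished seventh chord on E# = scale degree 2 → iiø7.
E#: chromatic; E# is V of V, so V/V.
A#7 has root A#, degree 5 in D# minor, so V7.
D#m: minor triad on D# = scale degree 1 → i.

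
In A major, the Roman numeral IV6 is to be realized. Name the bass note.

F#

IV in A major has root D; the chord is D-F#-A.
The figure 6 means first inversion — the third is in the bass.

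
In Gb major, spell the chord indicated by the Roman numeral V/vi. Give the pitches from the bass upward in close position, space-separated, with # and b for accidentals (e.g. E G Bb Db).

Bb D F

The slash means an applied dominant: we want the dominant of vi. In Gb major, vi is Eb minor, and its dominant is built on Bb.
Building a major triad on Bb gives Bb-D-F.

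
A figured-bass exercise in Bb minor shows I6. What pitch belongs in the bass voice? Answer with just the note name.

D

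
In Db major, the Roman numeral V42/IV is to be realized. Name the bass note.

Cb

The applied chord V42/IV is rooted on Db: Db-F-Ab-Cb.
The figure 42 means third inversion — the seventh is in the bass.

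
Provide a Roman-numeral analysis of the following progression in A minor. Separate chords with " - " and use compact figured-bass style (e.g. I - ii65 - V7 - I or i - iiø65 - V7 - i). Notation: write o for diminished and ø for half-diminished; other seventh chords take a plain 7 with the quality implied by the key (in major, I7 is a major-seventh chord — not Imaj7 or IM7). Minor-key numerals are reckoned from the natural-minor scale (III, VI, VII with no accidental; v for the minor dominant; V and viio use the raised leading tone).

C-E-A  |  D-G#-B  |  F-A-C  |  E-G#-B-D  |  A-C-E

C-E-A has root A, degree 1 in A minor, so i6.
D-G#-B: diminished triad on G# = scale degree 7 → viio64.
F-A-C has root F, degree 6 in A minor, so VI.
E-G#-B-D: root E is the dominant; dominant seventh chord there is V7.
A-C-E: root A is the tonic; minor triad there is i.

i6 - viio64 - VI - V7 - i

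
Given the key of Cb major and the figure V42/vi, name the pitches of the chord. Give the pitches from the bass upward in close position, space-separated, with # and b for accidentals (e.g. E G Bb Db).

Db Eb G Bb

The slash means an applied dominant: we want the dominant of vi. In Cb major, vi is Ab minor, and its dominant is built on Eb.
Building a dominant seventh chord on Eb gives Eb-G-Bb-Db.
With the 42 figure the chord is in third inversion; from the bass Db upward in close position it reads Db-Eb-G-Bb.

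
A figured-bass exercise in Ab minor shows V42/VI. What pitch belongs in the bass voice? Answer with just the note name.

Bbb

The applied chord V42/VI is rooted on Cb: Cb-Eb-Gb-Bbb.
The figure 42 means third inversion — the seventh is in the bass.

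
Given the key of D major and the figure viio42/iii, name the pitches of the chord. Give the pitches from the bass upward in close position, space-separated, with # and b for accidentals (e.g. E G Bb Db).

The slash marks an applied leading-tone chord: viio of iii. In D major, iii is F#, so the leading tone to it is E#, a half step below.
Building a fully diminished seventh chord on E# gives E#-G#-B-D.
With the 42 figure the chord is in third inversion; from the bass D upward in close position it reads D-E#-G#-B.

D E# G# B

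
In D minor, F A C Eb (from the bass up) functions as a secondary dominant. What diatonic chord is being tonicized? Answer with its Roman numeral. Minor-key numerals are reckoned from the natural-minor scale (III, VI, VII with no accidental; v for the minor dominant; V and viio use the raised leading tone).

The chord is a dominant seventh chord on F.
A dominant resolves down a perfect fifth: F → Bb. In D minor, Bb is scale degree 6, i.e. VI.

VI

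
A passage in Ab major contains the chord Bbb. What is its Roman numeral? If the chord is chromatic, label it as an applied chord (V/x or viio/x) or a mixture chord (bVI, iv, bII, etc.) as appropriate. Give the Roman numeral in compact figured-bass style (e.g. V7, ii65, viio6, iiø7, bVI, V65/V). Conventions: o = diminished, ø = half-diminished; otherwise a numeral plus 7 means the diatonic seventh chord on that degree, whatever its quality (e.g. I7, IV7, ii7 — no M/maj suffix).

The pitches Bbb-Db-Fb form a major triad rooted on Bbb.
Bbb is the lowered second degree of Ab major (diatonic 2 would be Bb). This is the Neapolitan chord — a major triad on the lowered second degree.

bII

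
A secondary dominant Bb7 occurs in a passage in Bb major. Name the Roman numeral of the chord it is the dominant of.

The chord is a dominant seventh chord on Bb.
A dominant resolves down a perfect fifth: Bb → Eb. In Bb major, Eb is scale degree 4, i.e. IV.

IV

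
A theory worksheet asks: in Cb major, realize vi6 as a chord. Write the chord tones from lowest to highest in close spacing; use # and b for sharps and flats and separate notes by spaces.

In Cb major, scale degree 6 is Ab, and the diatonic chord built there is a minor triad.
Stacking thirds from Ab gives Ab-Cb-Eb.
The figured bass 6 indicates first inversion, placing the third (Cb) in the bass: Cb-Eb-Ab.

Cb Eb Ab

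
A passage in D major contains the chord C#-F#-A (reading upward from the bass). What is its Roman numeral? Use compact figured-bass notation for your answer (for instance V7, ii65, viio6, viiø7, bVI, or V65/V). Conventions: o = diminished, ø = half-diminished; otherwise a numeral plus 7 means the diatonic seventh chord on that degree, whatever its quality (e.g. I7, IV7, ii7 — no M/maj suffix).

The pitches F#-A-C# form a minor triad rooted on F#.
F# is scale degree 3 in D major, and a minor triad on that degree is written iii.
With C# in the bass the chord is in second inversion, so the figured bass is 64.

iii64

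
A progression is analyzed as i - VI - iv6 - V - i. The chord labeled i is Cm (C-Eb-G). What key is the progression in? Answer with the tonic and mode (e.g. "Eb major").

i is given as C-Eb-G — a minor triad with root C.
If C is scale degree 1 and the mode makes that degree carry a minor triad, the tonic is C and the mode is minor.

C minor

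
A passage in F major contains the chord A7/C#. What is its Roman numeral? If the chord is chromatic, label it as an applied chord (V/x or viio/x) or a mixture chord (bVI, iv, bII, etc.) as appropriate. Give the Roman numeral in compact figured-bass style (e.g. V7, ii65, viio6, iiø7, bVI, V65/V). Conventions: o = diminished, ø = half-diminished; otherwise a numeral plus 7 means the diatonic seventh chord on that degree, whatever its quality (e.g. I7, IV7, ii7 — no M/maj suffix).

V65/vi

Stacked in thirds the chord is A-C#-E-G: a dominant seventh chord on A.
A is not a diatonic chord root with this quality in F major, but it lies a perfect fifth above D (vi), so the chord functions as an applied dominant of vi.
With C# in the bass the chord is in first inversion, so the figured bass is 65.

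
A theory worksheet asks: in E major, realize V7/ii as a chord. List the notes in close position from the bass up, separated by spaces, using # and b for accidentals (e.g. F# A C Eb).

V7/ii is a secondary dominant — the dominant seventh of ii. ii in E major is F#, so the applied chord's root is C#, a perfect fifth above.
Building a dominant seventh chord on C# gives C#-E#-G#-B.

C# E# G# B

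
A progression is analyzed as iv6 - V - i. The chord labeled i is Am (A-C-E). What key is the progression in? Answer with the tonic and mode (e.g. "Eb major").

i is given as A-C-E — a minor triad with root A.
If A is scale degree 1 and the mode makes that degree carry a minor triad, the tonic is A and the mode is minor.

A minor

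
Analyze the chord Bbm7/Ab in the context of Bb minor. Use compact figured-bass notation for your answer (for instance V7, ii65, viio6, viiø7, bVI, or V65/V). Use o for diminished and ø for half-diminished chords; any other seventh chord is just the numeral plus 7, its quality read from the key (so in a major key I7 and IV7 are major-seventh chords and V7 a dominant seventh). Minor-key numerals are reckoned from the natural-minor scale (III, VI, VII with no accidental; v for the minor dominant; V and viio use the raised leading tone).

i42

Stacked in thirds the chord is Bb-Db-F-Ab: a minor seventh chord on Bb.
In Bb minor, Bb is the tonic; the diatonic minor seventh chord there is i7.
With Ab in the bass the chord is in third inversion, so the figured bass is 42.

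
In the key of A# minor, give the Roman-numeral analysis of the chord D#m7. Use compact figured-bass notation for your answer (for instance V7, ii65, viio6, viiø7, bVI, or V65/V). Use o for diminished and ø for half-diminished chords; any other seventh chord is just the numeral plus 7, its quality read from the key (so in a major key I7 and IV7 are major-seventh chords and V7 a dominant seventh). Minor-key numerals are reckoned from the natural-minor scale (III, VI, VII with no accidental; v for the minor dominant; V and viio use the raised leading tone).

iv7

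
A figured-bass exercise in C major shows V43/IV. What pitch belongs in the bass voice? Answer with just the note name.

G

The applied chord V43/IV is rooted on C: C-E-G-Bb.
The figure 43 means second inversion — the fifth is in the bass.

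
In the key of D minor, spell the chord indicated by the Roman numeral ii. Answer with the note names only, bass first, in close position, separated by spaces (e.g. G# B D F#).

ii is the minor supertonic, borrowed from the parallel major (the Dorian ii). In D minor that root is E.
So the chord is E-G-B, a minor triad.

E G B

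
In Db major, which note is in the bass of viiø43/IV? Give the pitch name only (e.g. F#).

Cb

The applied chord viiø43/IV is rooted on F: F-Ab-Cb-Eb.
The figure 43 means second inversion — the fifth is in the bass.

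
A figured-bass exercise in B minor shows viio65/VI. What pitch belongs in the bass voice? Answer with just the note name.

A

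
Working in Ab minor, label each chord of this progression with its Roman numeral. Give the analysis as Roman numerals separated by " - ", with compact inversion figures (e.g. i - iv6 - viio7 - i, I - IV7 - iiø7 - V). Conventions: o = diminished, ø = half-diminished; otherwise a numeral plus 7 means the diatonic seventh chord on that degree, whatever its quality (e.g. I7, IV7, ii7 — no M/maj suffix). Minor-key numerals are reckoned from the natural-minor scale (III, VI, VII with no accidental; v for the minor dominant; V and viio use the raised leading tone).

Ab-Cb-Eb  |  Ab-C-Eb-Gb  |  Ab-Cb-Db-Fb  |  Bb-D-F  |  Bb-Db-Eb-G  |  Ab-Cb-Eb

i - V7/iv - iv43 - V/V - V43 - i

Ab-Cb-Eb: root Ab is the tonic; minor triad there is i.
Ab-C-Eb-Gb is the secondary dominant of iv (dominant seventh chord on Ab): V7/iv.
Ab-Cb-Db-Fb: minor seventh chord on Db = scale degree 4 → iv43.
Bb-D-F: chromatic; Bb is V of V, so V/V.
Bb-Db-Eb-G: dominant seventh chord on Eb = scale degree 5 → V43.
Ab-Cb-Eb has root Ab, degree 1 in Ab minor, so i.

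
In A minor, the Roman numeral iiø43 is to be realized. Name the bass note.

F

iiø in A minor has root B; the chord is B-D-F-A.
The figure 43 means second inversion — the fifth is in the bass.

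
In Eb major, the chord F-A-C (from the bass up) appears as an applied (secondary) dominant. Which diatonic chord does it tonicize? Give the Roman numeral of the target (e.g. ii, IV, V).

The chord is a major triad on F.
A dominant resolves down a perfect fifth: F → Bb. In Eb major, Bb is scale degree 5, i.e. V.

V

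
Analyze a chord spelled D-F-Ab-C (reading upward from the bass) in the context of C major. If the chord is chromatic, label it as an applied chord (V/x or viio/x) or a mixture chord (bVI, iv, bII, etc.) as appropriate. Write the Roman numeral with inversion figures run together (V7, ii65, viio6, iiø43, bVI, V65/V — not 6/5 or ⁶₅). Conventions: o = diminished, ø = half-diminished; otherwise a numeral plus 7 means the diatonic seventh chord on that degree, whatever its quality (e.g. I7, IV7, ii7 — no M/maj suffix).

Stacked in thirds the chord is D-F-Ab-C: a half-diminished seventh chord on D.
D is the second degree of C major. This is the half-diminished supertonic seventh, borrowed from the parallel minor.

iiø7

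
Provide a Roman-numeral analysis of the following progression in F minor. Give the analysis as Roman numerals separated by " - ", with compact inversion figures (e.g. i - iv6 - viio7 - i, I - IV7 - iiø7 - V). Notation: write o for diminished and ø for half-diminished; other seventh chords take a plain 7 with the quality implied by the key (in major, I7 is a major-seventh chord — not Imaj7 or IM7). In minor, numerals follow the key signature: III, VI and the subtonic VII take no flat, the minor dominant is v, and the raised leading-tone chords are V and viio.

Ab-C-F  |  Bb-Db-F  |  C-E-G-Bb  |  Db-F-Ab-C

Ab-C-F has root F, degree 1 in F minor, so i6.
Bb-Db-F: root Bb is the subdominant; minor triad there is iv.
C-E-G-Bb has root C, degree 5 in F minor, so V7.
Db-F-Ab-C has root Db, degree 6 in F minor, so VI7.

i6 - iv - V7 - VI7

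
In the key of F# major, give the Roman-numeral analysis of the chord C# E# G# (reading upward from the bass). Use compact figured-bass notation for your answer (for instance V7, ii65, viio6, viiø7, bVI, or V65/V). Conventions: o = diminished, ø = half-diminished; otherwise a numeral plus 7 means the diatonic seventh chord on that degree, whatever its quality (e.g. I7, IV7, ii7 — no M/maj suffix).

Stacked in thirds the chord is C#-E#-G#: a major triad on C#.
C# is scale degree 5 in F# major, and a major triad on that degree is written V.

V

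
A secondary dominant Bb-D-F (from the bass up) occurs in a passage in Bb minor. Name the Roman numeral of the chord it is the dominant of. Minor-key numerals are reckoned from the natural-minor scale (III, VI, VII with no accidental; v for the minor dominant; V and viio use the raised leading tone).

iv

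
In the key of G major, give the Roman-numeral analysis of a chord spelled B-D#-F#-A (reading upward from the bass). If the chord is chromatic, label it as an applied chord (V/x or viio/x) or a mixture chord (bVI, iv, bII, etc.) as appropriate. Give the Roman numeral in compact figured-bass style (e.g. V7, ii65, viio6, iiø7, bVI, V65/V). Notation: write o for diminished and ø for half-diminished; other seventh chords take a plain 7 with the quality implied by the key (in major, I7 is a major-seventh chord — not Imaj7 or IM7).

Stacked in thirds the chord is B-D#-F#-A: a dominant seventh chord on B.
B is not a diatonic chord root with this quality in G major, but it lies a perfect fifth above E (vi), so the chord functions as an applied dominant of vi.

V7/vi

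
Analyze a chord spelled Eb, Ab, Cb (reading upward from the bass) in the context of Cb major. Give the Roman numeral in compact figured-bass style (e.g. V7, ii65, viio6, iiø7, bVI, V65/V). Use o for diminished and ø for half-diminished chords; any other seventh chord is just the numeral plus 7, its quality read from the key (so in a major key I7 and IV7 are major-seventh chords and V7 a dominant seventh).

vi64

Stacked in thirds the chord is Ab-Cb-Eb: a minor triad on Ab.
Ab is scale degree 6 in Cb major, and a minor triad on that degree is written vi.
With Eb in the bass the chord is in second inversion, so the figured bass is 64.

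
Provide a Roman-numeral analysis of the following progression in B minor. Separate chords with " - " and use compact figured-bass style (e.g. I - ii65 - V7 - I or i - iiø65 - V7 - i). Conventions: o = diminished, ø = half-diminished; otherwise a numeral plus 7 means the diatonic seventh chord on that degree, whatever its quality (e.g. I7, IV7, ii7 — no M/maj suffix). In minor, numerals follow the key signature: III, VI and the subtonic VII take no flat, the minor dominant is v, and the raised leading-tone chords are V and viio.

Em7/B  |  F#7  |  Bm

iv43 - V7 - i

Em7/B has root E, degree 4 in B minor, so iv43.
F#7: dominant seventh chord on F# = scale degree 5 → V7.
Bm has root B, degree 1 in B minor, so i.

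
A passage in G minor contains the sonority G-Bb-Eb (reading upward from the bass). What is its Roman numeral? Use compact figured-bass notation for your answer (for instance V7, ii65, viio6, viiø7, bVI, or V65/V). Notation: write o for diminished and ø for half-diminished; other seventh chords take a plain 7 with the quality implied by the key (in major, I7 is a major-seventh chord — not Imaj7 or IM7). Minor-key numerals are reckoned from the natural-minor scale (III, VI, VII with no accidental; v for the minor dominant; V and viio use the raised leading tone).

VI6

Stacked in thirds the chord is Eb-G-Bb: a major triad on Eb.
In G minor, Eb is the submediant; the diatonic major triad there is VI.
With G in the bass the chord is in first inversion, so the figured bass is 6.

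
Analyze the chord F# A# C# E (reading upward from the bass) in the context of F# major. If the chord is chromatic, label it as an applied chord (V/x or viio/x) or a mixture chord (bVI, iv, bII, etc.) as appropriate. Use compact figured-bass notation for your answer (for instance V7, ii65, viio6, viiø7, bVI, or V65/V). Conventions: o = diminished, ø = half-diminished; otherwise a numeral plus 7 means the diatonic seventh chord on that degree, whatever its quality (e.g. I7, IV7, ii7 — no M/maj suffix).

Stacked in thirds the chord is F#-A#-C#-E: a dominant seventh chord on F#.
F# is not a diatonic chord root with this quality in F# major, but it lies a perfect fifth above B (IV), so the chord functions as an applied dominant of IV.

V7/IV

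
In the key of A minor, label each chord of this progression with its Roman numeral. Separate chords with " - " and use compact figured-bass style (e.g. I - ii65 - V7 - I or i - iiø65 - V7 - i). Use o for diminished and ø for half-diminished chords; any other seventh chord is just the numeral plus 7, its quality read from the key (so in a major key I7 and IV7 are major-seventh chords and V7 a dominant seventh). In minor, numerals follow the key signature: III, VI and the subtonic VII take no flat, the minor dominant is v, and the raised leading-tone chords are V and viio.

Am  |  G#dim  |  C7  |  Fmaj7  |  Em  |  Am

i - viio - V7/VI - VI7 - v - i

Am: root A is the tonic; minor triad there is i.
G#dim: root G# is the leading tone; diminished triad there is viio.
C7: chromatic; C is V of VI, so V7/VI.
Fmaj7: major seventh chord on F = scale degree 6 → VI7.
Em: root E is the dominant; minor triad there is v.
Am has root A, degree 1 in A minor, so i.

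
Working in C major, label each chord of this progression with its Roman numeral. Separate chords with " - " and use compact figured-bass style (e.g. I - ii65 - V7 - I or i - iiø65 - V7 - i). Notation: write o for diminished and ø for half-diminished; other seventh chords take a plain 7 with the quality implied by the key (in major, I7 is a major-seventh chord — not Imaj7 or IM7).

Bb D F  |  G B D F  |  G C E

bVII - V7 - I64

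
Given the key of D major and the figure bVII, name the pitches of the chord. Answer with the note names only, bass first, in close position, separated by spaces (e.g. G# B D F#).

C E G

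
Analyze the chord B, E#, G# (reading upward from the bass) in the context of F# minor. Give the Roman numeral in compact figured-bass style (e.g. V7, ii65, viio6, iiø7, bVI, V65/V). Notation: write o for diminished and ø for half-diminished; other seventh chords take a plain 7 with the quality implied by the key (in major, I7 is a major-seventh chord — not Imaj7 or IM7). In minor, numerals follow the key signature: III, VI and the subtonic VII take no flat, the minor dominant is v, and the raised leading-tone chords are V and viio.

viio64

The pitches E#-G#-B form a diminished triad rooted on E#.
In F# minor, E# is the leading tone; the diatonic diminished triad there is viio.
With B in the bass the chord is in second inversion, so the figured bass is 64.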